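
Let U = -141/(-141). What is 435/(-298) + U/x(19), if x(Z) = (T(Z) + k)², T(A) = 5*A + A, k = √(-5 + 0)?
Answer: (-99180*√5 + 5650787*I)/(298*(-12991*I + 228*√5)) ≈ -1.4597 - 3.0162e-6*I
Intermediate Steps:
k = I*√5 (k = √(-5) = I*√5 ≈ 2.2361*I)
T(A) = 6*A
x(Z) = (6*Z + I*√5)²
U = 1 (U = -141*(-1/141) = 1)
435/(-298) + U/x(19) = 435/(-298) + 1/(6*19 + I*√5)² = 435*(-1/298) + 1/(114 + I*√5)² = -435/298 + 1/(114 + I*√5)² = -435/298 + (114 + I*√5)⁻²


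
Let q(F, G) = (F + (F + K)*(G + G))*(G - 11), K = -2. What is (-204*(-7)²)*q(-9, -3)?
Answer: 7976808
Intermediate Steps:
q(F, G) = (-11 + G)*(F + 2*G*(-2 + F)) (q(F, G) = (F + (F - 2)*(G + G))*(G - 11) = (F + (-2 + F)*(2*G))*(-11 + G) = (F + 2*G*(-2 + F))*(-11 + G) = (-11 + G)*(F + 2*G*(-2 + F)))
(-204*(-7)²)*q(-9, -3) = (-204*(-7)²)*(-11*(-9) - 4*(-3)² + 44*(-3) - 21*(-9)*(-3) + 2*(-9)*(-3)²) = (-204*49)*(99 - 4*9 - 132 - 567 + 2*(-9)*9) = -9996*(99 - 36 - 132 - 567 - 162) = -9996*(-798) = 7976808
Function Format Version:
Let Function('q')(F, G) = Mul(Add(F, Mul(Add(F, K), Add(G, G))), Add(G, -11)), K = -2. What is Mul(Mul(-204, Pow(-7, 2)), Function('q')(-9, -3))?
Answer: 7976808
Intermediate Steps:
Function('q')(F, G) = Mul(Add(-11, G), Add(F, Mul(2, G, Add(-2, F)))) (Function('q')(F, G) = Mul(Add(F, Mul(Add(F, -2), Add(G, G))), Add(G, -11)) = Mul(Add(F, Mul(Add(-2, F), Mul(2, G))), Add(-11, G)) = Mul(Add(F, Mul(2, G, Add(-2, F))), Add(-11, G)) = Mul(Add(-11, G), Add(F, Mul(2, G, Add(-2, F)))))
Mul(Mul(-204, Pow(-7, 2)), Function('q')(-9, -3)) = Mul(Mul(-204, Pow(-7, 2)), Add(Mul(-11, -9), Mul(-4, Pow(-3, 2)), Mul(44, -3), Mul(-21, -9, -3), Mul(2, -9, Pow(-3, 2)))) = Mul(Mul(-204, 49), Add(99, Mul(-4, 9), -132, -567, Mul(2, -9, 9))) = Mul(-9996, Add(99, -36, -132, -567, -162)) = Mul(-9996, -798) = 7976808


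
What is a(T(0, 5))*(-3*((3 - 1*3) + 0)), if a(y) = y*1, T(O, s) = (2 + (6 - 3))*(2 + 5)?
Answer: 0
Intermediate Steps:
T(O, s) = 35 (T(O, s) = (2 + 3)*7 = 5*7 = 35)
a(y) = y
a(T(0, 5))*(-3*((3 - 1*3) + 0)) = 35*(-3*((3 - 1*3) + 0)) = 35*(-3*((3 - 3) + 0)) = 35*(-3*(0 + 0)) = 35*(-3*0) = 35*0 = 0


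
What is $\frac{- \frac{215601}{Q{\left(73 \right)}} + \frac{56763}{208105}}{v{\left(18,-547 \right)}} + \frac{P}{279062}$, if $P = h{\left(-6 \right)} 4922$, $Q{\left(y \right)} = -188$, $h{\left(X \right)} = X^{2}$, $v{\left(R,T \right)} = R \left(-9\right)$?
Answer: $- \frac{1900130337715013}{294784626560760} \approx -6.4458$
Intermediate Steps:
$v{\left(R,T \right)} = - 9 R$
$P = 177192$ ($P = \left(-6\right)^{2} \cdot 4922 = 36 \cdot 4922 = 177192$)
$\frac{- \frac{215601}{Q{\left(73 \right)}} + \frac{56763}{208105}}{v{\left(18,-547 \right)}} + \frac{P}{279062} = \frac{- \frac{215601}{-188} + \frac{56763}{208105}}{\left(-9\right) 18} + \frac{177192}{279062} = \frac{\left(-215601\right) \left(- \frac{1}{188}\right) + 56763 \cdot \frac{1}{208105}}{-162} + 177192 \cdot \frac{1}{279062} = \left(\frac{215601}{188} + \frac{56763}{208105}\right) \left(- \frac{1}{162}\right) + \frac{88596}{139531} = \frac{44878317549}{39123740} \left(- \frac{1}{162}\right) + \frac{88596}{139531} = - \frac{14959439183}{2112681960} + \frac{88596}{139531} = - \frac{1900130337715013}{294784626560760}$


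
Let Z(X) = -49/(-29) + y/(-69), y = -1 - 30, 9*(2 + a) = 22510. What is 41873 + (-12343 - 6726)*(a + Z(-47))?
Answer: -286069747657/6003 ≈ -4.7654e+7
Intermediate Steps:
a = 22492/9 (a = -2 + (⅑)*22510 = -2 + 22510/9 = 22492/9 ≈ 2499.1)
y = -31
Z(X) = 4280/2001 (Z(X) = -49/(-29) - 31/(-69) = -49*(-1/29) - 31*(-1/69) = 49/29 + 31/69 = 4280/2001)
41873 + (-12343 - 6726)*(a + Z(-47)) = 41873 + (-12343 - 6726)*(22492/9 + 4280/2001) = 41873 - 19069*15015004/6003 = 41873 - 286321111276/6003 = -286069747657/6003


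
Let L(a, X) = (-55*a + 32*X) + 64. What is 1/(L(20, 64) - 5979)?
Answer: -1/4967 ≈ -0.00020133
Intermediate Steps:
L(a, X) = 64 - 55*a + 32*X
1/(L(20, 64) - 5979) = 1/((64 - 55*20 + 32*64) - 5979) = 1/((64 - 1100 + 2048) - 5979) = 1/(1012 - 5979) = 1/(-4967) = -1/4967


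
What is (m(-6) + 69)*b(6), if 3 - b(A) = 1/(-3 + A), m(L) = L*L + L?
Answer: 264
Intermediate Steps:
m(L) = L + L² (m(L) = L² + L = L + L²)
b(A) = 3 - 1/(-3 + A)
(m(-6) + 69)*b(6) = (-6*(1 - 6) + 69)*((-10 + 3*6)/(-3 + 6)) = (-6*(-5) + 69)*((-10 + 18)/3) = (30 + 69)*((⅓)*8) = 99*(8/3) = 264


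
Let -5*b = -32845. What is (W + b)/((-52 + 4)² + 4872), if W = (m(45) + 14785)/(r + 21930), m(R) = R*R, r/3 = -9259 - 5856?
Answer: 30759265/33605208 ≈ 0.91531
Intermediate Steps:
b = 6569 (b = -⅕*(-32845) = 6569)
r = -45345 (r = 3*(-9259 - 5856) = 3*(-15115) = -45345)
m(R) = R²
W = -3362/4683 (W = (45² + 14785)/(-45345 + 21930) = (2025 + 14785)/(-23415) = 16810*(-1/23415) = -3362/4683 ≈ -0.71792)
(W + b)/((-52 + 4)² + 4872) = (-3362/4683 + 6569)/((-52 + 4)² + 4872) = 30759265/(4683*((-48)² + 4872)) = 30759265/(4683*(2304 + 4872)) = (30759265/4683)/7176 = (30759265/4683)*(1/7176) = 30759265/33605208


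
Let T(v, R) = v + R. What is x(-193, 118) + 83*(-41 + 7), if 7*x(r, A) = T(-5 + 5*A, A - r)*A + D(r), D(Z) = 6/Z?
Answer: 16592976/1351 ≈ 12282.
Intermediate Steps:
T(v, R) = R + v
x(r, A) = 6/(7*r) + A*(-5 - r + 6*A)/7 (x(r, A) = (((A - r) + (-5 + 5*A))*A + 6/r)/7 = ((-5 - r + 6*A)*A + 6/r)/7 = (A*(-5 - r + 6*A) + 6/r)/7 = (6/r + A*(-5 - r + 6*A))/7 = 6/(7*r) + A*(-5 - r + 6*A)/7)
x(-193, 118) + 83*(-41 + 7) = (1/7)*(6 + 118*(-193)*(-5 - 1*(-193) + 6*118))/(-193) + 83*(-41 + 7) = (1/7)*(-1/193)*(6 + 118*(-193)*(-5 + 193 + 708)) + 83*(-34) = (1/7)*(-1/193)*(6 + 118*(-193)*896) - 2822 = (1/7)*(-1/193)*(6 - 20405504) - 2822 = (1/7)*(-1/193)*(-20405498) - 2822 = 20405498/1351 - 2822 = 16592976/1351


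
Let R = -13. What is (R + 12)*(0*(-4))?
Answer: 0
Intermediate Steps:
(R + 12)*(0*(-4)) = (-13 + 12)*(0*(-4)) = -1*0 = 0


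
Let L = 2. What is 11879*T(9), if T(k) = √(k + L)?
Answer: 11879*√11 ≈ 39398.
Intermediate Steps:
T(k) = √(2 + k) (T(k) = √(k + 2) = √(2 + k))
11879*T(9) = 11879*√(2 + 9) = 11879*√11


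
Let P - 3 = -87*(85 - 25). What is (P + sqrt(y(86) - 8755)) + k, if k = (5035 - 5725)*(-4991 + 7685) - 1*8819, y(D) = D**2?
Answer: -1872896 + 3*I*sqrt(151) ≈ -1.8729e+6 + 36.865*I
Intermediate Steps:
P = -5217 (P = 3 - 87*(85 - 25) = 3 - 87*60 = 3 - 5220 = -5217)
k = -1867679 (k = -690*2694 - 8819 = -1858860 - 8819 = -1867679)
(P + sqrt(y(86) - 8755)) + k = (-5217 + sqrt(86**2 - 8755)) - 1867679 = (-5217 + sqrt(7396 - 8755)) - 1867679 = (-5217 + sqrt(-1359)) - 1867679 = (-5217 + 3*I*sqrt(151)) - 1867679 = -1872896 + 3*I*sqrt(151)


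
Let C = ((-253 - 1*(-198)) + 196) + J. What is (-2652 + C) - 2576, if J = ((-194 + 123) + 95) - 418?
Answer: -5481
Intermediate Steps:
J = -394 (J = (-71 + 95) - 418 = 24 - 418 = -394)
C = -253 (C = ((-253 - 1*(-198)) + 196) - 394 = ((-253 + 198) + 196) - 394 = (-55 + 196) - 394 = 141 - 394 = -253)
(-2652 + C) - 2576 = (-2652 - 253) - 2576 = -2905 - 2576 = -5481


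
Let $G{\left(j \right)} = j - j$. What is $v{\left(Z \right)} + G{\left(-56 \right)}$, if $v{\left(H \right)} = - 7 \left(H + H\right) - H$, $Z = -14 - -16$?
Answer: $-30$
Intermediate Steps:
$G{\left(j \right)} = 0$
$Z = 2$ ($Z = -14 + 16 = 2$)
$v{\left(H \right)} = - 15 H$ ($v{\left(H \right)} = - 7 \cdot 2 H - H = - 14 H - H = - 15 H$)
$v{\left(Z \right)} + G{\left(-56 \right)} = \left(-15\right) 2 + 0 = -30 + 0 = -30$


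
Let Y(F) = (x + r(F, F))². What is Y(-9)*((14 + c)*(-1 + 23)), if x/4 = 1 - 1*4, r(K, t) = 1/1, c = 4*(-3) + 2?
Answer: 10648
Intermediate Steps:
c = -10 (c = -12 + 2 = -10)
r(K, t) = 1 (r(K, t) = 1*1 = 1)
x = -12 (x = 4*(1 - 1*4) = 4*(1 - 4) = 4*(-3) = -12)
Y(F) = 121 (Y(F) = (-12 + 1)² = (-11)² = 121)
Y(-9)*((14 + c)*(-1 + 23)) = 121*((14 - 10)*(-1 + 23)) = 121*(4*22) = 121*88 = 10648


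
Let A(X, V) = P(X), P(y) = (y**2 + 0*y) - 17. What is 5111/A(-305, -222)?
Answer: 5111/93008 ≈ 0.054952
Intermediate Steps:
P(y) = -17 + y**2 (P(y) = (y**2 + 0) - 17 = y**2 - 17 = -17 + y**2)
A(X, V) = -17 + X**2
5111/A(-305, -222) = 5111/(-17 + (-305)**2) = 5111/(-17 + 93025) = 5111/93008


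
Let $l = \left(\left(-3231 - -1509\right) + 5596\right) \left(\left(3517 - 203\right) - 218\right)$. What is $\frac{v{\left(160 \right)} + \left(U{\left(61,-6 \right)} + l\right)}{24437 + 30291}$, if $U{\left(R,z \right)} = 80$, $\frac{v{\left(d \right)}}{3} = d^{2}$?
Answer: $\frac{1508848}{6841} \approx 220.56$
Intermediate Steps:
$v{\left(d \right)} = 3 d^{2}$
$l = 11993904$ ($l = \left(\left(-3231 + 1509\right) + 5596\right) \left(\left(3517 - 203\right) - 218\right) = \left(-1722 + 5596\right) \left(3314 - 218\right) = 3874 \cdot 3096 = 11993904$)
$\frac{v{\left(160 \right)} + \left(U{\left(61,-6 \right)} + l\right)}{24437 + 30291} = \frac{3 \cdot 160^{2} + \left(80 + 11993904\right)}{24437 + 30291} = \frac{3 \cdot 25600 + 11993984}{54728} = \left(76800 + 11993984\right) \frac{1}{54728} = 12070784 \cdot \frac{1}{54728} = \frac{1508848}{6841}$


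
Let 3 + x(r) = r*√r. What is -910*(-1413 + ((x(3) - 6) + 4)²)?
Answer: 1238510 + 27300*√3 ≈ 1.2858e+6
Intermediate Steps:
x(r) = -3 + r^(3/2) (x(r) = -3 + r*√r = -3 + r^(3/2))
-910*(-1413 + ((x(3) - 6) + 4)²) = -910*(-1413 + (((-3 + 3^(3/2)) - 6) + 4)²) = -910*(-1413 + (((-3 + 3*√3) - 6) + 4)²) = -910*(-1413 + ((-9 + 3*√3) + 4)²) = -910*(-1413 + (-5 + 3*√3)²) = 1285830 - 910*(-5 + 3*√3)²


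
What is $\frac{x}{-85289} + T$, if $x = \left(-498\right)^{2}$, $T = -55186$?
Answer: $- \frac{4707006758}{85289} \approx -55189.0$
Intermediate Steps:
$x = 248004$
$\frac{x}{-85289} + T = \frac{248004}{-85289} - 55186 = 248004 \left(- \frac{1}{85289}\right) - 55186 = - \frac{248004}{85289} - 55186 = - \frac{4707006758}{85289}$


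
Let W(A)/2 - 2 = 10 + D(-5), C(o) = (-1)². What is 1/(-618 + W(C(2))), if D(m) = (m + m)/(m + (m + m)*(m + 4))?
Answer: -1/598 ≈ -0.0016722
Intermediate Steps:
C(o) = 1
D(m) = 2*m/(m + 2*m*(4 + m)) (D(m) = (2*m)/(m + (2*m)*(4 + m)) = (2*m)/(m + 2*m*(4 + m)) = 2*m/(m + 2*m*(4 + m)))
W(A) = 20 (W(A) = 4 + 2*(10 + 2/(9 + 2*(-5))) = 4 + 2*(10 + 2/(9 - 10)) = 4 + 2*(10 + 2/(-1)) = 4 + 2*(10 + 2*(-1)) = 4 + 2*(10 - 2) = 4 + 2*8 = 4 + 16 = 20)
1/(-618 + W(C(2))) = 1/(-618 + 20) = 1/(-598) = -1/598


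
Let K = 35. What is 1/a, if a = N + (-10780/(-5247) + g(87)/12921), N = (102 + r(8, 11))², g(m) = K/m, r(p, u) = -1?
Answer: 6619859/67542782414 ≈ 9.8010e-5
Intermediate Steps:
g(m) = 35/m
N = 10201 (N = (102 - 1)² = 101² = 10201)
a = 67542782414/6619859 (a = 10201 + (-10780/(-5247) + (35/87)/12921) = 10201 + (-10780*(-1/5247) + (35*(1/87))*(1/12921)) = 10201 + (980/477 + (35/87)*(1/12921)) = 10201 + (980/477 + 35/1124127) = 10201 + 13600755/6619859 = 67542782414/6619859 ≈ 10203.)
1/a = 1/(67542782414/6619859) = 6619859/67542782414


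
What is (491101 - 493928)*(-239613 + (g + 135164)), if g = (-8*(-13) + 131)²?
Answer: 139156248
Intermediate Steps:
g = 55225 (g = (104 + 131)² = 235² = 55225)
(491101 - 493928)*(-239613 + (g + 135164)) = (491101 - 493928)*(-239613 + (55225 + 135164)) = -2827*(-239613 + 190389) = -2827*(-49224) = 139156248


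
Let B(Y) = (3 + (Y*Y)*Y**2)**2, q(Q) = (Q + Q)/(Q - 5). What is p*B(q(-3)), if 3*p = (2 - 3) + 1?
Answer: 0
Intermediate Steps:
q(Q) = 2*Q/(-5 + Q) (q(Q) = (2*Q)/(-5 + Q) = 2*Q/(-5 + Q))
p = 0 (p = ((2 - 3) + 1)/3 = (-1 + 1)/3 = (1/3)*0 = 0)
B(Y) = (3 + Y**4)**2 (B(Y) = (3 + Y**2*Y**2)**2 = (3 + Y**4)**2)
p*B(q(-3)) = 0*(3 + (2*(-3)/(-5 - 3))**4)**2 = 0*(3 + (2*(-3)/(-8))**4)**2 = 0*(3 + (2*(-3)*(-1/8))**4)**2 = 0*(3 + (3/4)**4)**2 = 0*(3 + 81/256)**2 = 0*(849/256)**2 = 0*(720801/65536) = 0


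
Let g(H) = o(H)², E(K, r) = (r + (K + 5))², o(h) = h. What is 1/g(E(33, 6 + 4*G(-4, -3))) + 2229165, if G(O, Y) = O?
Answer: 1370169642241/614656 ≈ 2.2292e+6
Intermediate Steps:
E(K, r) = (5 + K + r)² (E(K, r) = (r + (5 + K))² = (5 + K + r)²)
g(H) = H²
1/g(E(33, 6 + 4*G(-4, -3))) + 2229165 = 1/(((5 + 33 + (6 + 4*(-4)))²)²) + 2229165 = 1/(((5 + 33 + (6 - 16))²)²) + 2229165 = 1/(((5 + 33 - 10)²)²) + 2229165 = 1/((28²)²) + 2229165 = 1/(784²) + 2229165 = 1/614656 + 2229165 = 1370169642241/614656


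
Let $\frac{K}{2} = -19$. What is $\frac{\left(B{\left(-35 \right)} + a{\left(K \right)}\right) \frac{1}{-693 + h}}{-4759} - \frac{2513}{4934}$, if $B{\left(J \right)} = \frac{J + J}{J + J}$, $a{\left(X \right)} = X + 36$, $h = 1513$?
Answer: $- \frac{4903338003}{9627171460} \approx -0.50932$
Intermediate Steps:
$K = -38$ ($K = 2 \left(-19\right) = -38$)
$a{\left(X \right)} = 36 + X$
$B{\left(J \right)} = 1$ ($B{\left(J \right)} = \frac{2 J}{2 J} = 2 J \frac{1}{2 J} = 1$)
$\frac{\left(B{\left(-35 \right)} + a{\left(K \right)}\right) \frac{1}{-693 + h}}{-4759} - \frac{2513}{4934} = \frac{\left(1 + \left(36 - 38\right)\right) \frac{1}{-693 + 1513}}{-4759} - \frac{2513}{4934} = \frac{1 - 2}{820} \left(- \frac{1}{4759}\right) - \frac{2513}{4934} = \left(-1\right) \frac{1}{820} \left(- \frac{1}{4759}\right) - \frac{2513}{4934} = \left(- \frac{1}{820}\right) \left(- \frac{1}{4759}\right) - \frac{2513}{4934} = \frac{1}{3902380} - \frac{2513}{4934} = - \frac{4903338003}{9627171460}$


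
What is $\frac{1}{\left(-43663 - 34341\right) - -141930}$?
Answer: $\frac{1}{63926} \approx 1.5643 \cdot 10^{-5}$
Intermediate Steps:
$\frac{1}{\left(-43663 - 34341\right) - -141930} = \frac{1}{\left(-43663 - 34341\right) + 141930} = \frac{1}{-78004 + 141930} = \frac{1}{63926}$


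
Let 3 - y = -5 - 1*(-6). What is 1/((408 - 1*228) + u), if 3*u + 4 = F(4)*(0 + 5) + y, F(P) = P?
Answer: 1/186 ≈ 0.0053763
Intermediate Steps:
y = 2 (y = 3 - (-5 - 1*(-6)) = 3 - (-5 + 6) = 3 - 1*1 = 3 - 1 = 2)
u = 6 (u = -4/3 + (4*(0 + 5) + 2)/3 = -4/3 + (4*5 + 2)/3 = -4/3 + (20 + 2)/3 = -4/3 + (⅓)*22 = -4/3 + 22/3 = 6)
1/((408 - 1*228) + u) = 1/((408 - 1*228) + 6) = 1/((408 - 228) + 6) = 1/(180 + 6) = 1/186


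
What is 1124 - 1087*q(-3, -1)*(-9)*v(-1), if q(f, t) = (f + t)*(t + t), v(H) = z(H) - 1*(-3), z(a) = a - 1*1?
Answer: 79388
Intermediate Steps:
z(a) = -1 + a (z(a) = a - 1 = -1 + a)
v(H) = 2 + H (v(H) = (-1 + H) - 1*(-3) = (-1 + H) + 3 = 2 + H)
q(f, t) = 2*t*(f + t) (q(f, t) = (f + t)*(2*t) = 2*t*(f + t))
1124 - 1087*q(-3, -1)*(-9)*v(-1) = 1124 - 1087*(2*(-1)*(-3 - 1))*(-9)*(2 - 1) = 1124 - 1087*(2*(-1)*(-4))*(-9) = 1124 - 1087*8*(-9) = 1124 - (-78264) = 1124 - 1087*(-72) = 1124 + 78264 = 79388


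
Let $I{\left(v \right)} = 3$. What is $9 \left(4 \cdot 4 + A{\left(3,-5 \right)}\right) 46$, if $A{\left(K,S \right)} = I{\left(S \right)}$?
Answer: $7866$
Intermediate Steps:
$A{\left(K,S \right)} = 3$
$9 \left(4 \cdot 4 + A{\left(3,-5 \right)}\right) 46 = 9 \left(4 \cdot 4 + 3\right) 46 = 9 \left(16 + 3\right) 46 = 9 \cdot 19 \cdot 46 = 171 \cdot 46 = 7866$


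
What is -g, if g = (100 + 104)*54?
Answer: -11016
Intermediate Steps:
g = 11016 (g = 204*54 = 11016)
-g = -1*11016 = -11016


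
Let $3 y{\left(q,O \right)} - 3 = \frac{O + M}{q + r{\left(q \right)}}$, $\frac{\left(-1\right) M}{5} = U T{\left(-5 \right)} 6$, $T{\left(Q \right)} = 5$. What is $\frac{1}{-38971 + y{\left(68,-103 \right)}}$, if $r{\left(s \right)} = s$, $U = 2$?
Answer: $- \frac{408}{15900163} \approx -2.566 \cdot 10^{-5}$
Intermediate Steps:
$M = -300$ ($M = - 5 \cdot 2 \cdot 5 \cdot 6 = - 5 \cdot 10 \cdot 6 = \left(-5\right) 60 = -300$)
$y{\left(q,O \right)} = 1 + \frac{-300 + O}{6 q}$ ($y{\left(q,O \right)} = 1 + \frac{\left(O - 300\right) \frac{1}{q + q}}{3} = 1 + \frac{\left(-300 + O\right) \frac{1}{2 q}}{3} = 1 + \frac{\frac{1}{2} \frac{1}{q} \left(-300 + O\right)}{3} = 1 + \frac{-300 + O}{6 q}$)
$\frac{1}{-38971 + y{\left(68,-103 \right)}} = \frac{1}{-38971 + \frac{-50 + 68 + \frac{1}{6} \left(-103\right)}{68}} = \frac{1}{-38971 + \frac{-50 + 68 - \frac{103}{6}}{68}} = \frac{1}{-38971 + \frac{1}{68} \cdot \frac{5}{6}} = \frac{1}{-38971 + \frac{5}{408}} = \frac{1}{- \frac{15900163}{408}} = - \frac{408}{15900163}$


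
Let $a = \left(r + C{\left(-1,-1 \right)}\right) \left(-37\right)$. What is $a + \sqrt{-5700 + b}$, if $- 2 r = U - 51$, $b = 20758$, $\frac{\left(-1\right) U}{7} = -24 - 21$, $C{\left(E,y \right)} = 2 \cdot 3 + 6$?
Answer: $4440 + \sqrt{15058} \approx 4562.7$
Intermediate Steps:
$C{\left(E,y \right)} = 12$ ($C{\left(E,y \right)} = 6 + 6 = 12$)
$U = 315$ ($U = - 7 \left(-24 - 21\right) = \left(-7\right) \left(-45\right) = 315$)
$r = -132$ ($r = - \frac{315 - 51}{2} = \left(- \frac{1}{2}\right) 264 = -132$)
$a = 4440$ ($a = \left(-132 + 12\right) \left(-37\right) = \left(-120\right) \left(-37\right) = 4440$)
$a + \sqrt{-5700 + b} = 4440 + \sqrt{-5700 + 20758} = 4440 + \sqrt{15058}$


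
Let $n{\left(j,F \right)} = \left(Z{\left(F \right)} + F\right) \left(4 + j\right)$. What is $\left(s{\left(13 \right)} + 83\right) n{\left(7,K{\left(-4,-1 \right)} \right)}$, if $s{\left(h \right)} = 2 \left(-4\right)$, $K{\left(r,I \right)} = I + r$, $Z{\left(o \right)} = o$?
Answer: $-8250$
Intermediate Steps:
$n{\left(j,F \right)} = 2 F \left(4 + j\right)$ ($n{\left(j,F \right)} = \left(F + F\right) \left(4 + j\right) = 2 F \left(4 + j\right)$)
$s{\left(h \right)} = -8$
$\left(s{\left(13 \right)} + 83\right) n{\left(7,K{\left(-4,-1 \right)} \right)} = \left(-8 + 83\right) 2 \left(-1 - 4\right) \left(4 + 7\right) = 75 \cdot 2 \left(-5\right) 11 = 75 \left(-110\right) = -8250$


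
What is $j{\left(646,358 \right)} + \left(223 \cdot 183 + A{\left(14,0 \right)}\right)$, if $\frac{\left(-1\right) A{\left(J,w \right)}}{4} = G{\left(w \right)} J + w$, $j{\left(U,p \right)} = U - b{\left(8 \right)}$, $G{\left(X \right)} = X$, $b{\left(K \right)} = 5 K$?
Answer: $41415$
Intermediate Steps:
$j{\left(U,p \right)} = -40 + U$ ($j{\left(U,p \right)} = U - 5 \cdot 8 = U - 40 = -40 + U$)
$A{\left(J,w \right)} = - 4 w - 4 J w$ ($A{\left(J,w \right)} = - 4 \left(w J + w\right) = - 4 \left(J w + w\right) = - 4 \left(w + J w\right) = - 4 w - 4 J w$)
$j{\left(646,358 \right)} + \left(223 \cdot 183 + A{\left(14,0 \right)}\right) = \left(-40 + 646\right) + \left(223 \cdot 183 + 4 \cdot 0 \left(-1 - 14\right)\right) = 606 + \left(40809 + 4 \cdot 0 \left(-1 - 14\right)\right) = 606 + \left(40809 + 4 \cdot 0 \left(-15\right)\right) = 606 + \left(40809 + 0\right) = 606 + 40809 = 41415$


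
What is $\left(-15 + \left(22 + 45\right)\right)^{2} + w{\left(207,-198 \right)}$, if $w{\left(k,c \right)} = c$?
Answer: $2506$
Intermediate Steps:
$\left(-15 + \left(22 + 45\right)\right)^{2} + w{\left(207,-198 \right)} = \left(-15 + \left(22 + 45\right)\right)^{2} - 198 = \left(-15 + 67\right)^{2} - 198 = 52^{2} - 198 = 2704 - 198 = 2506$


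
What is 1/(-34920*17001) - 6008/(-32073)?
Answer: 1188932962429/6346978569720 ≈ 0.18732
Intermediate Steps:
1/(-34920*17001) - 6008/(-32073) = -1/34920*1/17001 - 6008*(-1/32073) = -1/593674920 + 6008/32073 = 1188932962429/6346978569720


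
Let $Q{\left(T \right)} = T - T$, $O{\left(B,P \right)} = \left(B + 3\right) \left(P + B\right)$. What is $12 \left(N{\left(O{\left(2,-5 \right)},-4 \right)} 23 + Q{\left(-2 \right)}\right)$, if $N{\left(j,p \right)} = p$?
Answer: $-1104$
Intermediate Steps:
$O{\left(B,P \right)} = \left(3 + B\right) \left(B + P\right)$
$Q{\left(T \right)} = 0$
$12 \left(N{\left(O{\left(2,-5 \right)},-4 \right)} 23 + Q{\left(-2 \right)}\right) = 12 \left(\left(-4\right) 23 + 0\right) = 12 \left(-92 + 0\right) = 12 \left(-92\right) = -1104$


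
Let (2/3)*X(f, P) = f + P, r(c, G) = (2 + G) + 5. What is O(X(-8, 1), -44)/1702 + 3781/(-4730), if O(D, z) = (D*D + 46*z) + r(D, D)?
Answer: -31007709/16100920 ≈ -1.9258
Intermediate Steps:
r(c, G) = 7 + G
X(f, P) = 3*P/2 + 3*f/2 (X(f, P) = 3*(f + P)/2 = 3*(P + f)/2 = 3*P/2 + 3*f/2)
O(D, z) = 7 + D + D² + 46*z (O(D, z) = (D*D + 46*z) + (7 + D) = (D² + 46*z) + (7 + D) = 7 + D + D² + 46*z)
O(X(-8, 1), -44)/1702 + 3781/(-4730) = (7 + ((3/2)*1 + (3/2)*(-8)) + ((3/2)*1 + (3/2)*(-8))² + 46*(-44))/1702 + 3781/(-4730) = (7 + (3/2 - 12) + (3/2 - 12)² - 2024)*(1/1702) + 3781*(-1/4730) = (7 - 21/2 + (-21/2)² - 2024)*(1/1702) - 3781/4730 = (7 - 21/2 + 441/4 - 2024)*(1/1702) - 3781/4730 = -7669/4*1/1702 - 3781/4730 = -7669/6808 - 3781/4730 = -31007709/16100920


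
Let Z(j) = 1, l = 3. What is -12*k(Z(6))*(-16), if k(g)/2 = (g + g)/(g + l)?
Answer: 192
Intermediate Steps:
k(g) = 4*g/(3 + g) (k(g) = 2*((g + g)/(g + 3)) = 2*((2*g)/(3 + g)) = 2*(2*g/(3 + g)) = 4*g/(3 + g))
-12*k(Z(6))*(-16) = -48/(3 + 1)*(-16) = -48/4*(-16) = -12*1*(-16) = -12*(-16) = 192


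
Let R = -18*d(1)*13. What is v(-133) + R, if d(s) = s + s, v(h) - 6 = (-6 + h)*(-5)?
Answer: 233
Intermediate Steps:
v(h) = 36 - 5*h (v(h) = 6 + (-6 + h)*(-5) = 6 + (30 - 5*h) = 36 - 5*h)
d(s) = 2*s
R = -468 (R = -36*13 = -468)
v(-133) + R = (36 - 5*(-133)) - 468 = (36 + 665) - 468 = 701 - 468 = 233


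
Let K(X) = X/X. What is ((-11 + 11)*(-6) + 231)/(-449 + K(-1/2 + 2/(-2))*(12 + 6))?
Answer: -231/431 ≈ -0.53596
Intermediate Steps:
K(X) = 1
((-11 + 11)*(-6) + 231)/(-449 + K(-1/2 + 2/(-2))*(12 + 6)) = ((-11 + 11)*(-6) + 231)/(-449 + 1*(12 + 6)) = (0*(-6) + 231)/(-449 + 1*18) = (0 + 231)/(-449 + 18) = 231/(-431) = 231*(-1/431) = -231/431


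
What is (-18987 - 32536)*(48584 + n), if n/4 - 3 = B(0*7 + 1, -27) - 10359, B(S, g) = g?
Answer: -363340196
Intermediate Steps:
n = -41532 (n = 12 + 4*(-27 - 10359) = 12 + 4*(-10386) = 12 - 41544 = -41532)
(-18987 - 32536)*(48584 + n) = (-18987 - 32536)*(48584 - 41532) = -51523*7052 = -363340196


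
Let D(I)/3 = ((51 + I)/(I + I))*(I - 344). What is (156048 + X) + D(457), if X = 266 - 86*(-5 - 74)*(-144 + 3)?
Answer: -366263374/457 ≈ -8.0145e+5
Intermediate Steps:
D(I) = 3*(-344 + I)*(51 + I)/(2*I) (D(I) = 3*(((51 + I)/(I + I))*(I - 344)) = 3*(((51 + I)/((2*I)))*(-344 + I)) = 3*(((51 + I)*(1/(2*I)))*(-344 + I)) = 3*(((51 + I)/(2*I))*(-344 + I)) = 3*((-344 + I)*(51 + I)/(2*I)) = 3*(-344 + I)*(51 + I)/(2*I))
X = -957688 (X = 266 - (-6794)*(-141) = 266 - 86*11139 = 266 - 957954 = -957688)
(156048 + X) + D(457) = (156048 - 957688) + (3/2)*(-17544 + 457*(-293 + 457))/457 = -801640 + (3/2)*(1/457)*(-17544 + 457*164) = -801640 + (3/2)*(1/457)*(-17544 + 74948) = -801640 + (3/2)*(1/457)*57404 = -801640 + 86106/457 = -366263374/457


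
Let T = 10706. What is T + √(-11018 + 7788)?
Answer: 10706 + I*√3230 ≈ 10706.0 + 56.833*I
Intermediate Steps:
T + √(-11018 + 7788) = 10706 + √(-11018 + 7788) = 10706 + √(-3230) = 10706 + I*√3230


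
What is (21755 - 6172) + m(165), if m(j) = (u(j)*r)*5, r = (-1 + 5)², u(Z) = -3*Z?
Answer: -24017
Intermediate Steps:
r = 16 (r = 4² = 16)
m(j) = -240*j (m(j) = (-3*j*16)*5 = -48*j*5 = -240*j)
(21755 - 6172) + m(165) = (21755 - 6172) - 240*165 = 15583 - 39600 = -24017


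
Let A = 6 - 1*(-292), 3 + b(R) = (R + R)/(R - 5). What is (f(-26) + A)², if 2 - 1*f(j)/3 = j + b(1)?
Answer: 616225/4 ≈ 1.5406e+5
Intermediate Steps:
b(R) = -3 + 2*R/(-5 + R) (b(R) = -3 + (R + R)/(R - 5) = -3 + (2*R)/(-5 + R) = -3 + 2*R/(-5 + R))
f(j) = 33/2 - 3*j (f(j) = 6 - 3*(j + (15 - 1*1)/(-5 + 1)) = 6 - 3*(j + (15 - 1)/(-4)) = 6 - 3*(j - ¼*14) = 6 - 3*(j - 7/2) = 6 - 3*(-7/2 + j) = 6 + (21/2 - 3*j) = 33/2 - 3*j)
A = 298 (A = 6 + 292 = 298)
(f(-26) + A)² = ((33/2 - 3*(-26)) + 298)² = ((33/2 + 78) + 298)² = (189/2 + 298)² = (785/2)² = 616225/4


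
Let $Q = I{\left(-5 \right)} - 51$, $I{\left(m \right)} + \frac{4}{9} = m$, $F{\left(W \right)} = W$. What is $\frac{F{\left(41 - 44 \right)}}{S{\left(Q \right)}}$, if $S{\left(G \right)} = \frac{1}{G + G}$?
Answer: $\frac{1016}{3} \approx 338.67$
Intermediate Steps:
$I{\left(m \right)} = - \frac{4}{9} + m$
$Q = - \frac{508}{9}$ ($Q = \left(- \frac{4}{9} - 5\right) - 51 = - \frac{49}{9} - 51 = - \frac{508}{9} \approx -56.444$)
$S{\left(G \right)} = \frac{1}{2 G}$
$\frac{F{\left(41 - 44 \right)}}{S{\left(Q \right)}} = \frac{41 - 44}{\frac{1}{2} \frac{1}{- \frac{508}{9}}} = - \frac{3}{\frac{1}{2} \left(- \frac{9}{508}\right)} = - \frac{3}{- \frac{9}{1016}} = \left(-3\right) \left(- \frac{1016}{9}\right) = \frac{1016}{3}$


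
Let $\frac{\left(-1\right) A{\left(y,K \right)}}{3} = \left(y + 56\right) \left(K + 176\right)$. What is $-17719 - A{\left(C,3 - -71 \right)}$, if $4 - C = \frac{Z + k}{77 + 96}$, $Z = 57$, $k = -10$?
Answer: $\frac{4684363}{173} \approx 27077.0$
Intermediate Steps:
$C = \frac{645}{173}$ ($C = 4 - \frac{57 - 10}{77 + 96} = 4 - \frac{47}{173} = \frac{645}{173} \approx 3.7283$)
$A{\left(y,K \right)} = - 3 \left(56 + y\right) \left(176 + K\right)$ ($A{\left(y,K \right)} = - 3 \left(y + 56\right) \left(K + 176\right) = - 3 \left(56 + y\right) \left(176 + K\right)$)
$-17719 - A{\left(C,3 - -71 \right)} = -17719 - \left(-29568 - \frac{340560}{173} - 168 \left(3 - -71\right) - 3 \left(3 - -71\right) \frac{645}{173}\right) = -17719 - \left(-29568 - \frac{340560}{173} - 168 \left(3 + 71\right) - 3 \left(3 + 71\right) \frac{645}{173}\right) = -17719 - \left(-29568 - \frac{340560}{173} - 12432 - 222 \cdot \frac{645}{173}\right) = -17719 - \left(-29568 - \frac{340560}{173} - 12432 - \frac{143190}{173}\right) = -17719 - - \frac{7749750}{173} = -17719 + \frac{7749750}{173} = \frac{4684363}{173}$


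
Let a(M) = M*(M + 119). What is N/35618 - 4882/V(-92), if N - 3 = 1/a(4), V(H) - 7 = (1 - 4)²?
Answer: -2673513055/8762028 ≈ -305.13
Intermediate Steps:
a(M) = M*(119 + M)
V(H) = 16 (V(H) = 7 + (1 - 4)² = 7 + (-3)² = 7 + 9 = 16)
N = 1477/492 (N = 3 + 1/(4*(119 + 4)) = 3 + 1/(4*123) = 3 + 1/492 = 1477/492 ≈ 3.0020)
N/35618 - 4882/V(-92) = (1477/492)/35618 - 4882/16 = (1477/492)*(1/35618) - 4882*1/16 = 1477/17524056 - 2441/8 = -2673513055/8762028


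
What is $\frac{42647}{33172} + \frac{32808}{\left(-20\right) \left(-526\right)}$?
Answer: $\frac{192119177}{43621180} \approx 4.4043$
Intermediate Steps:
$\frac{42647}{33172} + \frac{32808}{\left(-20\right) \left(-526\right)} = 42647 \cdot \frac{1}{33172} + \frac{32808}{10520} = \frac{42647}{33172} + 32808 \cdot \frac{1}{10520} = \frac{42647}{33172} + \frac{4101}{1315} = \frac{192119177}{43621180}$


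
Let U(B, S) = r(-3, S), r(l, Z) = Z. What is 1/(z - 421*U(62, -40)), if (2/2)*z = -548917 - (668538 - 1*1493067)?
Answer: 1/292452 ≈ 3.4194e-6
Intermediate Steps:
U(B, S) = S
z = 275612 (z = -548917 - (668538 - 1*1493067) = -548917 - (668538 - 1493067) = -548917 - 1*(-824529) = -548917 + 824529 = 275612)
1/(z - 421*U(62, -40)) = 1/(275612 - 421*(-40)) = 1/(275612 + 16840) = 1/292452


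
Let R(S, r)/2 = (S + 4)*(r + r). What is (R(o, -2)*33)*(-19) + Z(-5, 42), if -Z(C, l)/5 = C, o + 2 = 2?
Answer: 20089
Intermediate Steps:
o = 0 (o = -2 + 2 = 0)
R(S, r) = 4*r*(4 + S) (R(S, r) = 2*((S + 4)*(r + r)) = 2*((4 + S)*(2*r)) = 2*(2*r*(4 + S)) = 4*r*(4 + S))
Z(C, l) = -5*C
(R(o, -2)*33)*(-19) + Z(-5, 42) = ((4*(-2)*(4 + 0))*33)*(-19) - 5*(-5) = ((4*(-2)*4)*33)*(-19) + 25 = -32*33*(-19) + 25 = -1056*(-19) + 25 = 20064 + 25 = 20089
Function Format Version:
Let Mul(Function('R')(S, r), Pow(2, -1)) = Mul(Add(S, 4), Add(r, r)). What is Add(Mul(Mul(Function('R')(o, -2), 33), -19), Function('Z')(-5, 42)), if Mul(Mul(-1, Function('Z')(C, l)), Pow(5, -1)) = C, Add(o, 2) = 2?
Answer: 20089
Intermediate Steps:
o = 0 (o = Add(-2, 2) = 0)
Function('R')(S, r) = Mul(4, r, Add(4, S)) (Function('R')(S, r) = Mul(2, Mul(Add(S, 4), Add(r, r))) = Mul(2, Mul(Add(4, S), Mul(2, r))) = Mul(2, Mul(2, r, Add(4, S))) = Mul(4, r, Add(4, S)))
Function('Z')(C, l) = Mul(-5, C)
Add(Mul(Mul(Function('R')(o, -2), 33), -19), Function('Z')(-5, 42)) = Add(Mul(Mul(Mul(4, -2, Add(4, 0)), 33), -19), Mul(-5, -5)) = Add(Mul(Mul(Mul(4, -2, 4), 33), -19), 25) = Add(Mul(Mul(-32, 33), -19), 25) = Add(Mul(-1056, -19), 25) = Add(20064, 25) = 20089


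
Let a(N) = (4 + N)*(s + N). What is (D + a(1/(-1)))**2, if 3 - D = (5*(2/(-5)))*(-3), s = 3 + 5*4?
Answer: 3969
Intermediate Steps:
s = 23 (s = 3 + 20 = 23)
a(N) = (4 + N)*(23 + N)
D = -3 (D = 3 - 5*(2/(-5))*(-3) = 3 - 5*(2*(-1/5))*(-3) = 3 - 5*(-2/5)*(-3) = 3 - (-2)*(-3) = 3 - 1*6 = 3 - 6 = -3)
(D + a(1/(-1)))**2 = (-3 + (92 + (1/(-1))**2 + 27/(-1)))**2 = (-3 + (92 + (-1)**2 + 27*(-1)))**2 = (-3 + (92 + 1 - 27))**2 = (-3 + 66)**2 = 63**2 = 3969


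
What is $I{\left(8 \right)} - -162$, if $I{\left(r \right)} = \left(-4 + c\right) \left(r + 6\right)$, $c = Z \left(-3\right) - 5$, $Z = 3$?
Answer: $-90$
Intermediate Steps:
$c = -14$ ($c = 3 \left(-3\right) - 5 = -9 - 5 = -14$)
$I{\left(r \right)} = -108 - 18 r$ ($I{\left(r \right)} = \left(-4 - 14\right) \left(r + 6\right) = - 18 \left(6 + r\right) = -108 - 18 r$)
$I{\left(8 \right)} - -162 = \left(-108 - 144\right) - -162 = \left(-108 - 144\right) + 162 = -252 + 162 = -90$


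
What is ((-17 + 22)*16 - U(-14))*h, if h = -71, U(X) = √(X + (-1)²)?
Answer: -5680 + 71*I*√13 ≈ -5680.0 + 255.99*I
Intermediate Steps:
U(X) = √(1 + X) (U(X) = √(X + 1) = √(1 + X))
((-17 + 22)*16 - U(-14))*h = ((-17 + 22)*16 - √(1 - 14))*(-71) = (5*16 - √(-13))*(-71) = (80 - I*√13)*(-71) = -5680 + 71*I*√13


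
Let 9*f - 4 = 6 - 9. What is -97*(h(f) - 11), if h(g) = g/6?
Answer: 57521/54 ≈ 1065.2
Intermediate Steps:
f = ⅑ (f = 4/9 + (6 - 9)/9 = 4/9 + (⅑)*(-3) = 4/9 - ⅓ = ⅑ ≈ 0.11111)
h(g) = g/6 (h(g) = g*(⅙) = g/6)
-97*(h(f) - 11) = -97*((⅙)*(⅑) - 11) = -97*(1/54 - 11) = -97*(-593/54) = 57521/54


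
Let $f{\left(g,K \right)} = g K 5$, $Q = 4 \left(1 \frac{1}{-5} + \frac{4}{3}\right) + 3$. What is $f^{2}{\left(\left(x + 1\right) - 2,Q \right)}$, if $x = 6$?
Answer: $\frac{319225}{9} \approx 35469.0$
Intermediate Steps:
$Q = \frac{113}{15}$ ($Q = 4 \left(1 \left(- \frac{1}{5}\right) + 4 \cdot \frac{1}{3}\right) + 3 = 4 \left(- \frac{1}{5} + \frac{4}{3}\right) + 3 = 4 \cdot \frac{17}{15} + 3 = \frac{68}{15} + 3 = \frac{113}{15} \approx 7.5333$)
$f{\left(g,K \right)} = 5 K g$ ($f{\left(g,K \right)} = K g 5 = 5 K g$)
$f^{2}{\left(\left(x + 1\right) - 2,Q \right)} = \left(5 \cdot \frac{113}{15} \left(\left(6 + 1\right) - 2\right)\right)^{2} = \left(5 \cdot \frac{113}{15} \left(7 - 2\right)\right)^{2} = \left(5 \cdot \frac{113}{15} \cdot 5\right)^{2} = \left(\frac{565}{3}\right)^{2} = \frac{319225}{9}$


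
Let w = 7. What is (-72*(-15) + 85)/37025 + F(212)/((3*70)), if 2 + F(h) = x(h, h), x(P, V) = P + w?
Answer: 47309/44430 ≈ 1.0648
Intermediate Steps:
x(P, V) = 7 + P (x(P, V) = P + 7 = 7 + P)
F(h) = 5 + h (F(h) = -2 + (7 + h) = 5 + h)
(-72*(-15) + 85)/37025 + F(212)/((3*70)) = (-72*(-15) + 85)/37025 + (5 + 212)/((3*70)) = (1080 + 85)*(1/37025) + 217/210 = 1165*(1/37025) + 217*(1/210) = 233/7405 + 31/30 = 47309/44430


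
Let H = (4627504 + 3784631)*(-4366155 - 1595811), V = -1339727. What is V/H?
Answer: 58249/2180559254670 ≈ 2.6713e-8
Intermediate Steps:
H = -50152862857410 (H = 8412135*(-5961966) = -50152862857410)
V/H = -1339727/(-50152862857410) = -1339727*(-1/50152862857410) = 58249/2180559254670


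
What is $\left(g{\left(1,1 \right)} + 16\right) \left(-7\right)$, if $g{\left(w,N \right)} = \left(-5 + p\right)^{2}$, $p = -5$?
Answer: $-812$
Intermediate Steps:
$g{\left(w,N \right)} = 100$ ($g{\left(w,N \right)} = \left(-5 - 5\right)^{2} = \left(-10\right)^{2} = 100$)
$\left(g{\left(1,1 \right)} + 16\right) \left(-7\right) = \left(100 + 16\right) \left(-7\right) = 116 \left(-7\right) = -812$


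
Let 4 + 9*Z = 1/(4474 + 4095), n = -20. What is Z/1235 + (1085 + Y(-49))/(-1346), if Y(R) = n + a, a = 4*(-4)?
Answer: -6663836431/8546600634 ≈ -0.77971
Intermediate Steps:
a = -16
Z = -11425/25707 (Z = -4/9 + 1/(9*(4474 + 4095)) = -4/9 + (1/9)/8569 = -4/9 + (1/9)*(1/8569) = -4/9 + 1/77121 = -11425/25707 ≈ -0.44443)
Y(R) = -36 (Y(R) = -20 - 16 = -36)
Z/1235 + (1085 + Y(-49))/(-1346) = -11425/25707/1235 + (1085 - 36)/(-1346) = -11425/25707*1/1235 + 1049*(-1/1346) = -2285/6349629 - 1049/1346 = -6663836431/8546600634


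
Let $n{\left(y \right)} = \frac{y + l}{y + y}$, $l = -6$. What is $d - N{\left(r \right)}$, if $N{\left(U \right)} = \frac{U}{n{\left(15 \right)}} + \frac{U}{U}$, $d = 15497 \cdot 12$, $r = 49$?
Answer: $\frac{557399}{3} \approx 1.858 \cdot 10^{5}$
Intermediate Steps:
$n{\left(y \right)} = \frac{-6 + y}{2 y}$ ($n{\left(y \right)} = \frac{y - 6}{y + y} = \frac{-6 + y}{2 y}$)
$d = 185964$
$N{\left(U \right)} = 1 + \frac{10 U}{3}$ ($N{\left(U \right)} = \frac{U}{\frac{1}{2} \cdot \frac{1}{15} \left(-6 + 15\right)} + \frac{U}{U} = \frac{U}{\frac{1}{2} \cdot \frac{1}{15} \cdot 9} + 1 = \frac{U}{\frac{3}{10}} + 1 = U \frac{10}{3} + 1 = \frac{10 U}{3} + 1 = 1 + \frac{10 U}{3}$)
$d - N{\left(r \right)} = 185964 - \left(1 + \frac{10}{3} \cdot 49\right) = 185964 - \left(1 + \frac{490}{3}\right) = 185964 - \frac{493}{3} = \frac{557399}{3}$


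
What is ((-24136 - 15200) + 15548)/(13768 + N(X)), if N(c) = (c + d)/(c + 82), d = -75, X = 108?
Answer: -4519720/2615953 ≈ -1.7278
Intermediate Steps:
N(c) = (-75 + c)/(82 + c) (N(c) = (c - 75)/(c + 82) = (-75 + c)/(82 + c))
((-24136 - 15200) + 15548)/(13768 + N(X)) = ((-24136 - 15200) + 15548)/(13768 + (-75 + 108)/(82 + 108)) = (-39336 + 15548)/(13768 + 33/190) = -23788/(13768 + (1/190)*33) = -23788/(13768 + 33/190) = -23788/2615953/190 = -23788*190/2615953 = -4519720/2615953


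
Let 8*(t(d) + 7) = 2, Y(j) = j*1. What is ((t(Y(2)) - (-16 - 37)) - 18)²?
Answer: 12769/16 ≈ 798.06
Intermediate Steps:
Y(j) = j
t(d) = -27/4 (t(d) = -7 + (⅛)*2 = -7 + ¼ = -27/4)
((t(Y(2)) - (-16 - 37)) - 18)² = ((-27/4 - (-16 - 37)) - 18)² = ((-27/4 - 1*(-53)) - 18)² = ((-27/4 + 53) - 18)² = (185/4 - 18)² = (113/4)² = 12769/16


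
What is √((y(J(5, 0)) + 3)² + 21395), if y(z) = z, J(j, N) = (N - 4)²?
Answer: 14*√111 ≈ 147.50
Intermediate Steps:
J(j, N) = (-4 + N)²
√((y(J(5, 0)) + 3)² + 21395) = √(((-4 + 0)² + 3)² + 21395) = √(((-4)² + 3)² + 21395) = √((16 + 3)² + 21395) = √(19² + 21395) = √(361 + 21395) = √21756 = 14*√111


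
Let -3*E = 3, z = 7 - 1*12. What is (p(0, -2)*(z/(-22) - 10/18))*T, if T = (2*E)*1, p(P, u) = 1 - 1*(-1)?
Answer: 130/99 ≈ 1.3131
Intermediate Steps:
z = -5 (z = 7 - 12 = -5)
E = -1 (E = -1/3*3 = -1)
p(P, u) = 2 (p(P, u) = 1 + 1 = 2)
T = -2 (T = (2*(-1))*1 = -2*1 = -2)
(p(0, -2)*(z/(-22) - 10/18))*T = (2*(-5/(-22) - 10/18))*(-2) = (2*(-5*(-1/22) - 10*1/18))*(-2) = (2*(5/22 - 5/9))*(-2) = (2*(-65/198))*(-2) = -65/99*(-2) = 130/99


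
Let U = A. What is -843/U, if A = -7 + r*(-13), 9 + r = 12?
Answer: 843/46 ≈ 18.326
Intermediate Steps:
r = 3 (r = -9 + 12 = 3)
A = -46 (A = -7 + 3*(-13) = -7 - 39 = -46)
U = -46
-843/U = -843/(-46) = -843*(-1/46) = 843/46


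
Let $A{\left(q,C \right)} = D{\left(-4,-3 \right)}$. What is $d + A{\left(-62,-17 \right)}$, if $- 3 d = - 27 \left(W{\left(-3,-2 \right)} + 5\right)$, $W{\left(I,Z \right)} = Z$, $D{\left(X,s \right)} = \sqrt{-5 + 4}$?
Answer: $27 + i \approx 27.0 + 1.0 i$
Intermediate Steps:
$D{\left(X,s \right)} = i$ ($D{\left(X,s \right)} = \sqrt{-1} = i$)
$A{\left(q,C \right)} = i$
$d = 27$ ($d = - \frac{\left(-27\right) \left(-2 + 5\right)}{3} = - \frac{\left(-27\right) 3}{3} = \left(- \frac{1}{3}\right) \left(-81\right) = 27$)
$d + A{\left(-62,-17 \right)} = 27 + i$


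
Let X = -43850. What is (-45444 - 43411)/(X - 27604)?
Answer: 88855/71454 ≈ 1.2435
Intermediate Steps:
(-45444 - 43411)/(X - 27604) = (-45444 - 43411)/(-43850 - 27604) = -88855/(-71454) = -88855*(-1/71454) = 88855/71454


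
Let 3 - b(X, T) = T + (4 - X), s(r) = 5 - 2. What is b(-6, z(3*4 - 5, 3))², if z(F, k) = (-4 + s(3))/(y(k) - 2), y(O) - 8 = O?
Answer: 3844/81 ≈ 47.457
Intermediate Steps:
y(O) = 8 + O
s(r) = 3
z(F, k) = -1/(6 + k) (z(F, k) = (-4 + 3)/((8 + k) - 2) = -1/(6 + k))
b(X, T) = -1 + X - T (b(X, T) = 3 - (T + (4 - X)) = 3 - (4 + T - X) = 3 + (-4 + X - T) = -1 + X - T)
b(-6, z(3*4 - 5, 3))² = (-1 - 6 - (-1)/(6 + 3))² = (-1 - 6 - (-1)/9)² = (-1 - 6 - 1*(-⅑))² = (-1 - 6 + ⅑)² = (-62/9)² = 3844/81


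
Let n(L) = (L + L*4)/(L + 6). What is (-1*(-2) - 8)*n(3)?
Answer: -10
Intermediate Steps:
n(L) = 5*L/(6 + L) (n(L) = (L + 4*L)/(6 + L) = (5*L)/(6 + L) = 5*L/(6 + L))
(-1*(-2) - 8)*n(3) = (-1*(-2) - 8)*(5*3/(6 + 3)) = (2 - 8)*(5*3/9) = -30*3/9 = -6*5/3 = -10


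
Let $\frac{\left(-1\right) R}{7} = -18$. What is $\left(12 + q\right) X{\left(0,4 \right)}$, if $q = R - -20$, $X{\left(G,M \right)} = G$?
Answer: $0$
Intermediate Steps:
$R = 126$ ($R = \left(-7\right) \left(-18\right) = 126$)
$q = 146$ ($q = 126 - -20 = 126 + 20 = 146$)
$\left(12 + q\right) X{\left(0,4 \right)} = \left(12 + 146\right) 0 = 158 \cdot 0 = 0$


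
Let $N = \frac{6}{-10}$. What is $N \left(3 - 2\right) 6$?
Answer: $- \frac{18}{5} \approx -3.6$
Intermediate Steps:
$N = - \frac{3}{5}$ ($N = 6 \left(- \frac{1}{10}\right) = - \frac{3}{5} \approx -0.6$)
$N \left(3 - 2\right) 6 = - \frac{3 \left(3 - 2\right)}{5} \cdot 6 = \left(- \frac{3}{5}\right) 1 \cdot 6 = \left(- \frac{3}{5}\right) 6 = - \frac{18}{5}$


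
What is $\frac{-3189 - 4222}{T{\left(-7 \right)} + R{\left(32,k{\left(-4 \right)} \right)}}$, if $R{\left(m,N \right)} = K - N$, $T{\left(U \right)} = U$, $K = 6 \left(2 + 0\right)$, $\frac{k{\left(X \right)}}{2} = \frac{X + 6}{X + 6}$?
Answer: $- \frac{7411}{3} \approx -2470.3$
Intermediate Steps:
$k{\left(X \right)} = 2$ ($k{\left(X \right)} = 2 \frac{X + 6}{X + 6} = 2 \frac{6 + X}{6 + X} = 2 \cdot 1 = 2$)
$K = 12$ ($K = 6 \cdot 2 = 12$)
$R{\left(m,N \right)} = 12 - N$
$\frac{-3189 - 4222}{T{\left(-7 \right)} + R{\left(32,k{\left(-4 \right)} \right)}} = \frac{-3189 - 4222}{-7 + \left(12 - 2\right)} = - \frac{7411}{-7 + \left(12 - 2\right)} = - \frac{7411}{-7 + 10} = - \frac{7411}{3}$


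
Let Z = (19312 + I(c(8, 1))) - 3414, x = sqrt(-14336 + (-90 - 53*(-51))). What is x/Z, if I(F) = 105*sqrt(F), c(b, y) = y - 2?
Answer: I*sqrt(11723)*(15898 - 105*I)/252757429 ≈ 4.4978e-5 + 0.0068102*I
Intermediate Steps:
c(b, y) = -2 + y
x = I*sqrt(11723) (x = sqrt(-14336 + (-90 + 2703)) = sqrt(-14336 + 2613) = sqrt(-11723) = I*sqrt(11723) ≈ 108.27*I)
Z = 15898 + 105*I (Z = (19312 + 105*sqrt(-2 + 1)) - 3414 = (19312 + 105*sqrt(-1)) - 3414 = (19312 + 105*I) - 3414 = 15898 + 105*I ≈ 15898.0 + 105.0*I)
x/Z = (I*sqrt(11723))/(15898 + 105*I) = (I*sqrt(11723))*((15898 - 105*I)/252757429) = I*sqrt(11723)*(15898 - 105*I)/252757429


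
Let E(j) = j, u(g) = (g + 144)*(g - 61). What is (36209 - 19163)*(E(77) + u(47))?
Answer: -44268462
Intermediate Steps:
u(g) = (-61 + g)*(144 + g) (u(g) = (144 + g)*(-61 + g) = (-61 + g)*(144 + g))
(36209 - 19163)*(E(77) + u(47)) = (36209 - 19163)*(77 + (-8784 + 47**2 + 83*47)) = 17046*(77 + (-8784 + 2209 + 3901)) = 17046*(77 - 2674) = 17046*(-2597) = -44268462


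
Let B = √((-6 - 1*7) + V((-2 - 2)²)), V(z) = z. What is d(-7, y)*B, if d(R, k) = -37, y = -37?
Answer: -37*√3 ≈ -64.086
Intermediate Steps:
B = √3 (B = √((-6 - 1*7) + (-2 - 2)²) = √((-6 - 7) + (-4)²) = √(-13 + 16) = √3 ≈ 1.7320)
d(-7, y)*B = -37*√3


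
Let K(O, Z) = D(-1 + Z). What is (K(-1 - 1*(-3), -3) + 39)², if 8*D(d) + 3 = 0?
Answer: 95481/64 ≈ 1491.9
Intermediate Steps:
D(d) = -3/8 (D(d) = -3/8 + (⅛)*0 = -3/8 + 0 = -3/8)
K(O, Z) = -3/8
(K(-1 - 1*(-3), -3) + 39)² = (-3/8 + 39)² = (309/8)² = 95481/64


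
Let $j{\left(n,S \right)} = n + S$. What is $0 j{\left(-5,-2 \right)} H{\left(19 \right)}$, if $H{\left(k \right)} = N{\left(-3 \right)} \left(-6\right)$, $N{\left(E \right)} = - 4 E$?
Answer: $0$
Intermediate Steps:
$j{\left(n,S \right)} = S + n$
$H{\left(k \right)} = -72$ ($H{\left(k \right)} = \left(-4\right) \left(-3\right) \left(-6\right) = 12 \left(-6\right) = -72$)
$0 j{\left(-5,-2 \right)} H{\left(19 \right)} = 0 \left(-2 - 5\right) \left(-72\right) = 0 \left(-7\right) \left(-72\right) = 0 \left(-72\right) = 0$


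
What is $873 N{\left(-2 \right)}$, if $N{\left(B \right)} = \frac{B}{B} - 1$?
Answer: $0$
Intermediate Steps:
$N{\left(B \right)} = 0$ ($N{\left(B \right)} = 1 - 1 = 0$)
$873 N{\left(-2 \right)} = 873 \cdot 0 = 0$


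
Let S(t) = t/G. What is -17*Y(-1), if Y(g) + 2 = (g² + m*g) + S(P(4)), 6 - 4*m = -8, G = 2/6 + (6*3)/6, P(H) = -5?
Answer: 102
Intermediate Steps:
G = 10/3 (G = 2*(⅙) + 18*(⅙) = ⅓ + 3 = 10/3 ≈ 3.3333)
S(t) = 3*t/10 (S(t) = t/(10/3) = t*(3/10) = 3*t/10)
m = 7/2 (m = 3/2 - ¼*(-8) = 3/2 + 2 = 7/2 ≈ 3.5000)
Y(g) = -7/2 + g² + 7*g/2 (Y(g) = -2 + ((g² + 7*g/2) + (3/10)*(-5)) = -2 + ((g² + 7*g/2) - 3/2) = -2 + (-3/2 + g² + 7*g/2) = -7/2 + g² + 7*g/2)
-17*Y(-1) = -17*(-7/2 + (-1)² + (7/2)*(-1)) = -17*(-7/2 + 1 - 7/2) = -17*(-6) = 102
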